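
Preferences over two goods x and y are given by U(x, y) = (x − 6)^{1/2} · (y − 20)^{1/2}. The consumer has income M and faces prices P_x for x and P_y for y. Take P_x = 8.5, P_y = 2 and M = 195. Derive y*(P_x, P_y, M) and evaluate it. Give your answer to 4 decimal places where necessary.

y* = 46

Let x' = x−6, y' = y−20. MRS = y'/x' = P_x/P_y.
Substituting into the budget: x* = 6 + 0.5·(M − 6·P_x − 20·P_y)/P_x, and y* = 20 + 0.5·(…)/P_y.
Discretionary income = 195 − 6·8.5 − 20·2 = 104; y* = 20 + 0.5·104/2 = 46.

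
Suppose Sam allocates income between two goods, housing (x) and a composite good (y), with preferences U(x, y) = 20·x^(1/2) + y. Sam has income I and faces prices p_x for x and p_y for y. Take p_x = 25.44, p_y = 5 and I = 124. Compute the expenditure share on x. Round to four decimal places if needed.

share on x = 0.7925

Utility is quasi-linear in y; the FOC for x is 10/√x = p_x/p_y.
Solve: √x = 10·p_y/p_x, so x*(p_x,p_y) = (10·p_y/p_x)², and y* = (I − p_x·x*)/p_y.
Plugging in: x* = (10·5/25.44)² = 3.8628, y* = 5.1459.
Expenditure on x: 25.44·3.8628 = 98.2704; share = 0.7925.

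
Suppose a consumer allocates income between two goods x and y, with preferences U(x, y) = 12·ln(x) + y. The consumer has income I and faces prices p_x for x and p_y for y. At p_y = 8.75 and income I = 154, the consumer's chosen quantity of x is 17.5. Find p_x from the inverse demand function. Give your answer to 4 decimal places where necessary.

MU_x = 12/x, MU_y = 1. Tangency: 12/x = p_x/p_y.
So x*(p_x,p_y) = 12·p_y/p_x, independent of income; and y* = (I − 12·p_y)/p_y.
Set x* = 17.5 in the demand function and solve for p_x: p_x = 6.

p_x = 6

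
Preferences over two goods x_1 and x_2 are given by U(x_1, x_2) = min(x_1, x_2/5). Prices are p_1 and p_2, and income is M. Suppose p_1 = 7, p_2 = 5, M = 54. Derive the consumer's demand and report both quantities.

Leontief preferences: the optimum is at the kink where x_1/1 = x_2/5, i.e. x_2 = 5·x_1.
Budget: p_1·x_1 + p_2·5·x_1 = M, so (p_1 + 5·p_2)·x_1 = M.
Demand: x_1*(p_1,p_2,M) = M/(p_1 + 5·p_2), x_2* = 5·M/(p_1 + 5·p_2).
Here 7 + 5·5 = 32, giving x_1* = 1.6875 and x_2* = 8.4375.

x_1* = 1.6875, x_2* = 8.4375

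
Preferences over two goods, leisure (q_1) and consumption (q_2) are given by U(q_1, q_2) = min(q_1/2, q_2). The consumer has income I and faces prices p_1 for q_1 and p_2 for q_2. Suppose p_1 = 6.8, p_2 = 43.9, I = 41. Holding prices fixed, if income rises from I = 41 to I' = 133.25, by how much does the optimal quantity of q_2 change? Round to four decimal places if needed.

Demand: q_1*(p_1,p_2,I) = 2·I/(2·p_1 + p_2), q_2* = I/(2·p_1 + p_2).
Here 2·6.8 + 43.9 = 57.5, giving q_2* = 0.713.
At I' = 133.25: q_2* = 2.3174. Change: 2.3174 − 0.713 = 1.6043.

Δq_2* = 1.6043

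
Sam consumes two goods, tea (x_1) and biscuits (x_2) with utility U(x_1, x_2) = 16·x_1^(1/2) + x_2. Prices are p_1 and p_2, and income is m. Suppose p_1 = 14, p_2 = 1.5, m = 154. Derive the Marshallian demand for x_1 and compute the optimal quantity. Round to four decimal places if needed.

x_1* = 0.7347

Set MRS = p_1/p_2: 8·x_1^(−1/2) = p_1/p_2.
Solve: √x_1 = 8·p_2/p_1, so x_1*(p_1,p_2) = (8·p_2/p_1)², and x_2* = (m − p_1·x_1*)/p_2.
Plugging in: x_1* = (8·1.5/14)² = 0.7347.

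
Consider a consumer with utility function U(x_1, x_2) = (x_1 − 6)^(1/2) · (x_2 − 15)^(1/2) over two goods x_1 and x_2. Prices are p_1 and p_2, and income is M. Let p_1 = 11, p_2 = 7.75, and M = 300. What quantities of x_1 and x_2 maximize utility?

This is Cobb-Douglas in (x_1−6, x_2−15): tangency gives 0.5·p_2·(x_2−15) = 0.5·p_1·(x_1−6).
After buying the subsistence bundle (6, 15), a share 0.5 of the remaining income goes to x_1: x_1* = 6 + 0.5·(M − 6p_1 − 15p_2)/p_1.
Discretionary income = 300 − 6·11 − 15·7.75 = 117.75; x_1* = 6 + 0.5·117.75/11 = 11.3523; x_2* = 15 + 0.5·117.75/7.75 = 22.5968.

x_1* = 11.3523, x_2* = 22.5968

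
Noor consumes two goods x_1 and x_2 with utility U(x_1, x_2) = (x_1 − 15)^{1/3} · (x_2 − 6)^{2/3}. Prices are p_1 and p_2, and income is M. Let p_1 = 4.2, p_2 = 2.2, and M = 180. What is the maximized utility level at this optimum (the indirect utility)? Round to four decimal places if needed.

Discretionary income = 180 − 15·4.2 − 6·2.2 = 103.8; x_1* = 15 + 1/3·103.8/4.2 = 23.2381; x_2* = 6 + 2/3·103.8/2.2 = 37.4545.
Utility at the optimum: U(23.2381, 37.4545) = 20.1248.

V = 20.1248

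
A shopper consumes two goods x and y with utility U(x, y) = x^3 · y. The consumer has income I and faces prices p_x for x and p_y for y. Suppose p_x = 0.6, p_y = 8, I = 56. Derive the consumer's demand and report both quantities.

x* = 70, y* = 1.75

Tangency: MRS = 3·y/x = p_x/p_y.
Rearranging, p_y·y = (1/3)·p_x·x. Substituting into the budget gives p_x·x·(1 + (1/3)) = I.
Demand: x*(p_x,p_y,I) = 0.75·I/p_x and y* = 0.25·I/p_y.
At p_x=0.6, p_y=8, I=56: x* = 0.75·56/0.6 = 70, y* = 1.75.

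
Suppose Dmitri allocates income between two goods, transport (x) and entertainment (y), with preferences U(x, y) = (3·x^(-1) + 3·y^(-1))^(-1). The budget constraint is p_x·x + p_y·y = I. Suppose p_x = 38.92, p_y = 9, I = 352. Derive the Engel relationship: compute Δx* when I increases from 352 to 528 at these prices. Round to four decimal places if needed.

MRS = MU_x/MU_y = (y/x)^(2). Set equal to p_x/p_y.
Solve for the ratio: y/x = [p_x/p_y]^(0.5).
Substitute y = (y/x)·x into the budget: x* = I/(p_x + p_y·(y/x)).
Numerically y/x = 2.07953, so x* = 352/(38.92 + 9·2.07953) = 6.1073.
At I' = 528: x* = 9.161. Change: 9.161 − 6.1073 = 3.0537.

Δx* = 3.0537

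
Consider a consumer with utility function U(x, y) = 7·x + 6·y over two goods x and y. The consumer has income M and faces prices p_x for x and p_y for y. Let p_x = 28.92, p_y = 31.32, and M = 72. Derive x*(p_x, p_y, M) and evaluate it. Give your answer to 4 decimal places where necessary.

x* = 2.4896

Perfect substitutes: compare marginal utility per dollar. 7/p_x vs 6/p_y → 0.242 vs 0.1916.
x gives more utility per dollar, so spend all income on x: x* = M/p_x, y* = 0.
Numerically: x* = 2.4896, y* = 0.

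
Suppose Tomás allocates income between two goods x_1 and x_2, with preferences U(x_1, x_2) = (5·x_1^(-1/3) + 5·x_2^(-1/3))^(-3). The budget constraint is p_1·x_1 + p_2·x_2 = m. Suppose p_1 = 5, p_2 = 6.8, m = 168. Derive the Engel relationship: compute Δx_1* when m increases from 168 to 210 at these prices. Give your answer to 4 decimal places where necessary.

MU_x_1 ∝ 5·x_1^(-4/3), MU_x_2 ∝ 5·x_2^(-4/3), so MRS = (x_2/x_1)^(4/3) = p_1/p_2.
Solve for the ratio: x_2/x_1 = [p_1/p_2]^(0.75).
With the ratio pinned down, the budget gives x_1* = m/(p_1 + p_2·(x_2/x_1)) and x_2* = (x_2/x_1)·x_1*.
Numerically x_2/x_1 = 0.794046, so x_1* = 168/(5 + 6.8·0.794046) = 16.1546.
At m' = 210: x_1* = 20.1932. Change: 20.1932 − 16.1546 = 4.0386.

Δx_1* = 4.0386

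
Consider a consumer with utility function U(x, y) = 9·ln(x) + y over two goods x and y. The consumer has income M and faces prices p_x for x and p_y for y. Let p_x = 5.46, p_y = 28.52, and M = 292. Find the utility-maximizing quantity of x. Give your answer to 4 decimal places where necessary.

x* = 47.011

Set MRS = p_x/p_y: (9/x)/1 = p_x/p_y.
So x*(p_x,p_y) = 9·p_y/p_x, independent of income; and y* = (M − 9·p_y)/p_y.
At the given prices: x* = 9·28.52/5.46 = 47.011.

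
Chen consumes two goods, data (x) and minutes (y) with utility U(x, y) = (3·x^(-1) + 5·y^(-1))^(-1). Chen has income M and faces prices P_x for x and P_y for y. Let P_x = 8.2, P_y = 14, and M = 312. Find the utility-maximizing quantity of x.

x* = 14.161

From the CES first-order condition, (3/5)·(y/x)^(2) = P_x/P_y.
Solve for the ratio: y/x = [(5/3)·P_x/P_y]^(0.5).
With the ratio pinned down, the budget gives x* = M/(P_x + P_y·(y/x)) and y* = (y/x)·x*.
Numerically y/x = 0.988024, so x* = 312/(8.2 + 14·0.988024) = 14.161.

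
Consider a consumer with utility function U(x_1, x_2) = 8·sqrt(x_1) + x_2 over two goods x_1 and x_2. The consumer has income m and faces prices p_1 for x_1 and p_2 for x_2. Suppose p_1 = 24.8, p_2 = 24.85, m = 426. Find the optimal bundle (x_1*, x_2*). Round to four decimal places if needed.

Set MRS = p_1/p_2: 4·x_1^(−1/2) = p_1/p_2.
Solve: √x_1 = 4·p_2/p_1, so x_1*(p_1,p_2) = (4·p_2/p_1)², and x_2* = (m − p_1·x_1*)/p_2.
Plugging in: x_1* = (4·24.85/24.8)² = 16.0646, x_2* = 1.1106.

x_1* = 16.0646, x_2* = 1.1106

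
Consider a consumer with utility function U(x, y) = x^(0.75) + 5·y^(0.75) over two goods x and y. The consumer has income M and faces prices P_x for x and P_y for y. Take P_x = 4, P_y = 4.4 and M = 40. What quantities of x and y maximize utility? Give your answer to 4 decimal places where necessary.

x* = 0.0213, y* = 9.0716

MRS = MU_x/MU_y = (1/5)·(y/x)^(0.25). Set equal to P_x/P_y.
Solve for the ratio: y/x = [5·P_x/P_y]^(4).
With the ratio pinned down, the budget gives x* = M/(P_x + P_y·(y/x)) and y* = (y/x)·x*.
Numerically y/x = 426.88341, so x* = 40/(4 + 4.4·426.88341) = 0.0213 and y* = 426.88341·0.0213 = 9.0716.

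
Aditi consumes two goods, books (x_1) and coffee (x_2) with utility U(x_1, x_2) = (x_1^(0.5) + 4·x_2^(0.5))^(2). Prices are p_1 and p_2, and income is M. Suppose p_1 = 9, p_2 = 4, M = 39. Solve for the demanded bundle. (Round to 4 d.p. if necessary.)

x_1* = 0.1171, x_2* = 9.4865

MU_x_1 ∝ x_1^(-0.5), MU_x_2 ∝ 4·x_2^(-0.5), so MRS = (1/4)·(x_2/x_1)^(0.5) = p_1/p_2.
Hence x_2/x_1 = (4·p_1/p_2)^(1/(0.5)), i.e. raised to the 2 power.
Substitute x_2 = (x_2/x_1)·x_1 into the budget: x_1* = M/(p_1 + p_2·(x_2/x_1)).
Numerically x_2/x_1 = 81, so x_1* = 39/(9 + 4·81) = 0.1171 and x_2* = 81·0.1171 = 9.4865.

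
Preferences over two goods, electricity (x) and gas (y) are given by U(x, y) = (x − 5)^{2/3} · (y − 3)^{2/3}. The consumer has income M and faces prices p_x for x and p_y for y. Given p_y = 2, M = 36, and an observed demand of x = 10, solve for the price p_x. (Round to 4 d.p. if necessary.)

p_x = 2

This is Cobb-Douglas in (x−5, y−3): tangency gives 2/3·p_y·(y−3) = 2/3·p_x·(x−5).
After buying the subsistence bundle (5, 3), a share 0.5 of the remaining income goes to x: x* = 5 + 0.5·(M − 5p_x − 3p_y)/p_x.
Set x* = 10 in the demand function and solve for p_x: p_x = 2.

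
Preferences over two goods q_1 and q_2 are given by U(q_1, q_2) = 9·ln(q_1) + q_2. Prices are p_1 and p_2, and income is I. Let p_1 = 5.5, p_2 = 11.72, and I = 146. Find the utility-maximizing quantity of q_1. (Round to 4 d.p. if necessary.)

q_1* = 19.1782

Set MRS = p_1/p_2: (9/q_1)/1 = p_1/p_2.
So q_1*(p_1,p_2) = 9·p_2/p_1, independent of income; and q_2* = (I − 9·p_2)/p_2.
At the given prices: q_1* = 9·11.72/5.5 = 19.1782.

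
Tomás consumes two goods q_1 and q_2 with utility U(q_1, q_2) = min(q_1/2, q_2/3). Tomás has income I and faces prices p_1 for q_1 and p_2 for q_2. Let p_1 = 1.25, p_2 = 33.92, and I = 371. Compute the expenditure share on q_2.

share on q_2 = 0.976

With perfect complements, no substitution: consume in ratio q_1:q_2 = 2:3.
Budget: p_1·q_1 + p_2·(3/2)·q_1 = I, so (2·p_1 + 3·p_2)·q_1 = 2·I.
Demand: q_1*(p_1,p_2,I) = 2·I/(2·p_1 + 3·p_2), q_2* = 3·I/(2·p_1 + 3·p_2).
Here 2·1.25 + 3·33.92 = 104.26, giving q_1* = 7.1168 and q_2* = 10.6752.
Expenditure on q_2: 33.92·10.6752 = 362.104; share = 0.976.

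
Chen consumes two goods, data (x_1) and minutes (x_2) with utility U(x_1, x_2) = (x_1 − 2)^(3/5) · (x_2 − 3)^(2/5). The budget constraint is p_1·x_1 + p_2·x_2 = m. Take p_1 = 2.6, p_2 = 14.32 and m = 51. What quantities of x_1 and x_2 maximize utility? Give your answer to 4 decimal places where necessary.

After buying the subsistence bundle (2, 3), a share 0.6 of the remaining income goes to x_1: x_1* = 2 + 0.6·(m − 2p_1 − 3p_2)/p_1.
Discretionary income = 51 − 2·2.6 − 3·14.32 = 2.84; x_1* = 2 + 0.6·2.84/2.6 = 2.6554; x_2* = 3 + 0.4·2.84/14.32 = 3.0793.

x_1* = 2.6554, x_2* = 3.0793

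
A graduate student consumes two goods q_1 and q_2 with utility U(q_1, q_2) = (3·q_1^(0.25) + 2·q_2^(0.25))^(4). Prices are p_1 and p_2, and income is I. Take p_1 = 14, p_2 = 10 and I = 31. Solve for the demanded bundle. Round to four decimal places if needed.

q_1* = 1.3408, q_2* = 1.2229

Numerically q_2/q_1 = 0.912114, so q_1* = 31/(14 + 10·0.912114) = 1.3408 and q_2* = 0.912114·1.3408 = 1.2229.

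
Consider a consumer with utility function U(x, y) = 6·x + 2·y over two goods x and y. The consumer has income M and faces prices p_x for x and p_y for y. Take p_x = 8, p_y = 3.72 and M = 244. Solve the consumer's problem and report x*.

x* = 30.5

Linear utility — the consumer picks whichever good has higher MU/price: 6/8 = 0.75 vs 2/3.72 = 0.5376.
x gives more utility per dollar, so spend all income on x: x* = M/p_x, y* = 0.
Numerically: x* = 30.5, y* = 0.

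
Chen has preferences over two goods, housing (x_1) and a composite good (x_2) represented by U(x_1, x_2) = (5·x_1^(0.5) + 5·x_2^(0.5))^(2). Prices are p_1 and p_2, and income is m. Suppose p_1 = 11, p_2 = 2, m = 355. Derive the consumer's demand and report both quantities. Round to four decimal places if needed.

Substitute x_2 = (x_2/x_1)·x_1 into the budget: x_1* = m/(p_1 + p_2·(x_2/x_1)).
Numerically x_2/x_1 = 30.25, so x_1* = 355/(11 + 2·30.25) = 4.965 and x_2* = 30.25·4.965 = 150.1923.

x_1* = 4.965, x_2* = 150.1923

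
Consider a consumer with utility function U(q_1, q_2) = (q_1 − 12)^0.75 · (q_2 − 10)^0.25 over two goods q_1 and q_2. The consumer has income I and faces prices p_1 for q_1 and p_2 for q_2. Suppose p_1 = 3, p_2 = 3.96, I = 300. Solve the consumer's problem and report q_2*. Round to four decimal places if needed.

This is Cobb-Douglas in (q_1−12, q_2−10): tangency gives 0.75·p_2·(q_2−10) = 0.25·p_1·(q_1−12).
After buying the subsistence bundle (12, 10), a share 0.75 of the remaining income goes to q_1: q_1* = 12 + 0.75·(I − 12p_1 − 10p_2)/p_1.
Discretionary income = 300 − 12·3 − 10·3.96 = 224.4; q_2* = 10 + 0.25·224.4/3.96 = 24.1667.

q_2* = 24.1667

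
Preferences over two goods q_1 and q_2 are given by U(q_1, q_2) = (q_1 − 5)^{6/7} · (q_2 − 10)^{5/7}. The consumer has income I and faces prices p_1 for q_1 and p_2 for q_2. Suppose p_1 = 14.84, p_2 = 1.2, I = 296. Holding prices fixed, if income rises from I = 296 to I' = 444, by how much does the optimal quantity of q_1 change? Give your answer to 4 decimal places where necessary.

This is Cobb-Douglas in (q_1−5, q_2−10): tangency gives 6/7·p_2·(q_2−10) = 5/7·p_1·(q_1−5).
After buying the subsistence bundle (5, 10), a share 6/11 of the remaining income goes to q_1: q_1* = 5 + 6/11·(I − 5p_1 − 10p_2)/p_1.
Discretionary income = 296 − 5·14.84 − 10·1.2 = 209.8; q_1* = 5 + 6/11·209.8/14.84 = 12.7113.
At I' = 444: q_1* = 18.1512. Change: 18.1512 − 12.7113 = 5.4398.

Δq_1* = 5.4398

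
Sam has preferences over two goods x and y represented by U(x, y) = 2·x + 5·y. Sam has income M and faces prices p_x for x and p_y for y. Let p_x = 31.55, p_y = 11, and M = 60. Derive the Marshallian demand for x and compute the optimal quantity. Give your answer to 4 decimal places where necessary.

Perfect substitutes: compare marginal utility per dollar. 2/p_x vs 5/p_y → 0.0634 vs 0.4545.
y gives more utility per dollar, so spend all income on y: y* = M/p_y, x* = 0.
Numerically: x* = 0, y* = 5.4545.

x* = 0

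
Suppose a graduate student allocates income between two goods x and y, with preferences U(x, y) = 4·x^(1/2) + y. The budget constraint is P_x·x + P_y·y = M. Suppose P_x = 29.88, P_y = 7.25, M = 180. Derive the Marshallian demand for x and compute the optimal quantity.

Utility is quasi-linear in y; the FOC for x is 2/√x = P_x/P_y.
Solve: √x = 2·P_y/P_x, so x*(P_x,P_y) = (2·P_y/P_x)², and y* = (M − P_x·x*)/P_y.
Plugging in: x* = (2·7.25/29.88)² = 0.2355.

x* = 0.2355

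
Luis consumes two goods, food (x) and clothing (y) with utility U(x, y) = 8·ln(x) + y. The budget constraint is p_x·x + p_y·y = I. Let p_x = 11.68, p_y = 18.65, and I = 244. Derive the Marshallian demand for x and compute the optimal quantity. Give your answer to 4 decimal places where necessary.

MU_x = 8/x, MU_y = 1. Tangency: 8/x = p_x/p_y.
So x*(p_x,p_y) = 8·p_y/p_x, independent of income; and y* = (I − 8·p_y)/p_y.
At the given prices: x* = 8·18.65/11.68 = 12.774.

x* = 12.774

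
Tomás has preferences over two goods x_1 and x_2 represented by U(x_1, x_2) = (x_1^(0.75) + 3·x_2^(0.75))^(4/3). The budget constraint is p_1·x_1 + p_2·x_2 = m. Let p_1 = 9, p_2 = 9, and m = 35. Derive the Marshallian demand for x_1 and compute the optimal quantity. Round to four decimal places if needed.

MRS = MU_x_1/MU_x_2 = (1/3)·(x_2/x_1)^(0.25). Set equal to p_1/p_2.
Solve for the ratio: x_2/x_1 = [3·p_1/p_2]^(4).
With the ratio pinned down, the budget gives x_1* = m/(p_1 + p_2·(x_2/x_1)) and x_2* = (x_2/x_1)·x_1*.
Numerically x_2/x_1 = 81, so x_1* = 35/(9 + 9·81) = 0.0474.

x_1* = 0.0474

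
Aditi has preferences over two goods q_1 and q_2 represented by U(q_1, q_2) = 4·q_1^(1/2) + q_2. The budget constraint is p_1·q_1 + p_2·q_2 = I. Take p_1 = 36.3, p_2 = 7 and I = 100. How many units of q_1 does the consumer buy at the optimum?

q_1* = 0.1487

Set MRS = p_1/p_2: 2·q_1^(−1/2) = p_1/p_2.
Thus q_1* = (2·p_2/p_1)² — independent of I — with the rest of income spent on q_2.
Plugging in: q_1* = (2·7/36.3)² = 0.1487.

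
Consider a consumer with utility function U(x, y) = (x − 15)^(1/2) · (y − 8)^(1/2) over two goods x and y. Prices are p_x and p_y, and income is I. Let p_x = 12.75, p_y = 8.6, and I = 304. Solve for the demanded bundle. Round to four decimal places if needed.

This is Cobb-Douglas in (x−15, y−8): tangency gives 0.5·p_y·(y−8) = 0.5·p_x·(x−15).
Substituting into the budget: x* = 15 + 0.5·(I − 15·p_x − 8·p_y)/p_x, and y* = 8 + 0.5·(…)/p_y.
Discretionary income = 304 − 15·12.75 − 8·8.6 = 43.95; x* = 15 + 0.5·43.95/12.75 = 16.7235; y* = 8 + 0.5·43.95/8.6 = 10.5552.

x* = 16.7235, y* = 10.5552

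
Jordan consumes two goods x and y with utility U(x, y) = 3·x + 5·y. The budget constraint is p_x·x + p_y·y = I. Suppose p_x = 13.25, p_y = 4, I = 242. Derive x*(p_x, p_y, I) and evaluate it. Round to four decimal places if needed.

Linear utility — the consumer picks whichever good has higher MU/price: 3/13.25 = 0.2264 vs 5/4 = 1.25.
y gives more utility per dollar, so spend all income on y: y* = I/p_y, x* = 0.
Numerically: x* = 0, y* = 60.5.

x* = 0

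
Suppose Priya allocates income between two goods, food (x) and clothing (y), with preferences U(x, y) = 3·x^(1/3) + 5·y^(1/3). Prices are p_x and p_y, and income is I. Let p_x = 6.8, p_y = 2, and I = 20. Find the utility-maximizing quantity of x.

From the CES first-order condition, (3/5)·(y/x)^(2/3) = p_x/p_y.
Solve for the ratio: y/x = [(5/3)·p_x/p_y]^(1.5).
With the ratio pinned down, the budget gives x* = I/(p_x + p_y·(y/x)) and y* = (y/x)·x*.
Numerically y/x = 13.489365, so x* = 20/(6.8 + 2·13.489365) = 0.5921.

x* = 0.5921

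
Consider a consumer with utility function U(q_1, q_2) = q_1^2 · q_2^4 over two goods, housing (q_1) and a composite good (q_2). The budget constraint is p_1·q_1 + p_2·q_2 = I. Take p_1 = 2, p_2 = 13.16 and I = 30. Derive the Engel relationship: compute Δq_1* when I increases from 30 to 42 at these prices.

Demand: q_1*(p_1,p_2,I) = 1/3·I/p_1 and q_2* = 2/3·I/p_2.
At p_1=2, p_2=13.16, I=30: q_1* = 1/3·30/2 = 5.
At I' = 42: q_1* = 7. Change: 7 − 5 = 2.

Δq_1* = 2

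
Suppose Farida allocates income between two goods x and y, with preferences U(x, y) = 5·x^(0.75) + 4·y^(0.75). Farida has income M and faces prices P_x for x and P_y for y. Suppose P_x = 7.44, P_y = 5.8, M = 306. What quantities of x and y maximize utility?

MRS = MU_x/MU_y = (5/4)·(y/x)^(0.25). Set equal to P_x/P_y.
Solve for the ratio: y/x = [(4/5)·P_x/P_y]^(4).
Substitute y = (y/x)·x into the budget: x* = M/(P_x + P_y·(y/x)).
Numerically y/x = 1.109021, so x* = 306/(7.44 + 5.8·1.109021) = 22.0583 and y* = 1.109021·22.0583 = 24.4631.

x* = 22.0583, y* = 24.4631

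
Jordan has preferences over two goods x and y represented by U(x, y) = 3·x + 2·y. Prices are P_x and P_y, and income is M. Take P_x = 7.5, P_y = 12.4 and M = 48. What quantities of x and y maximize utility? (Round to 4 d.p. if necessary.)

x* = 6.4, y* = 0

Perfect substitutes: compare marginal utility per dollar. 3/P_x vs 2/P_y → 0.4 vs 0.1613.
x gives more utility per dollar, so spend all income on x: x* = M/P_x, y* = 0.
Numerically: x* = 6.4, y* = 0.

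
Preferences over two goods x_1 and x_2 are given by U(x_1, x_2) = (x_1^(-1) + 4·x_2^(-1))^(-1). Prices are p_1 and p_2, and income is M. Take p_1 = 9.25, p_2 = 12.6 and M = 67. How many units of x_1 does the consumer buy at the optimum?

x_1* = 2.1724

MRS = MU_x_1/MU_x_2 = (1/4)·(x_2/x_1)^(2). Set equal to p_1/p_2.
Hence x_2/x_1 = (4·p_1/p_2)^(1/(2)), i.e. raised to the 0.5 power.
With the ratio pinned down, the budget gives x_1* = M/(p_1 + p_2·(x_2/x_1)) and x_2* = (x_2/x_1)·x_1*.
Numerically x_2/x_1 = 1.713624, so x_1* = 67/(9.25 + 12.6·1.713624) = 2.1724.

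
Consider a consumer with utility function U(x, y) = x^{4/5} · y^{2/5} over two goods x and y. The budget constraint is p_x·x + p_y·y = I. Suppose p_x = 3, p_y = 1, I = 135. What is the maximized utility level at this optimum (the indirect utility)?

The MRS is 2·y/x. Set MRS = p_x/p_y.
Rearranging, p_y·y = (1/2)·p_x·x. Substituting into the budget gives p_x·x·(1 + (1/2)) = I.
Demand: x*(p_x,p_y,I) = 2/3·I/p_x and y* = 1/3·I/p_y.
At p_x=3, p_y=1, I=135: x* = 2/3·135/3 = 30, y* = 45.
Utility at the optimum: U(30, 45) = 69.6598.

V = 69.6598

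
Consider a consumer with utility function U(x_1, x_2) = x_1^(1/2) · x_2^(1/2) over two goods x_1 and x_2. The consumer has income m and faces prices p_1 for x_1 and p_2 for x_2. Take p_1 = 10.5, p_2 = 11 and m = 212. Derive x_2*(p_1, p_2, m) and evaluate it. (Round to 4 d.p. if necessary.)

x_2* = 9.6364

MU_x_1/MU_x_2 = (0.5·x_2)/(0.5·x_1); tangency sets this equal to p_1/p_2.
So 0.5·p_2·x_2 = 0.5·p_1·x_1; combined with the budget, a share 0.5 of income goes to x_1.
Demand: x_1*(p_1,p_2,m) = 0.5·m/p_1 and x_2* = 0.5·m/p_2.
At p_1=10.5, p_2=11, m=212: x_2* = 0.5·212/11 = 9.6364.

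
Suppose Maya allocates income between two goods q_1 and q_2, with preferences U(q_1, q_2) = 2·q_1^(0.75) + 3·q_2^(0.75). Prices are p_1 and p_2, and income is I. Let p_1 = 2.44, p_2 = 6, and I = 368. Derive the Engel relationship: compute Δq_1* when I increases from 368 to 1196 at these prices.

Numerically q_2/q_1 = 0.138458, so q_1* = 368/(2.44 + 6·0.138458) = 112.5124.
At I' = 1196: q_1* = 365.6653. Change: 365.6653 − 112.5124 = 253.1529.

Δq_1* = 253.1529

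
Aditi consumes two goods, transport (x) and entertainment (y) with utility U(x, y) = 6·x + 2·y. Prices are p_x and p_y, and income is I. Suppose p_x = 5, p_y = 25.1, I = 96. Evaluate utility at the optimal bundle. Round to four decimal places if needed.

V = 115.2

Linear utility — the consumer picks whichever good has higher MU/price: 6/5 = 1.2 vs 2/25.1 = 0.0797.
x gives more utility per dollar, so spend all income on x: x* = I/p_x, y* = 0.
Numerically: x* = 19.2, y* = 0.
Utility at the optimum: U(19.2, 0) = 115.2.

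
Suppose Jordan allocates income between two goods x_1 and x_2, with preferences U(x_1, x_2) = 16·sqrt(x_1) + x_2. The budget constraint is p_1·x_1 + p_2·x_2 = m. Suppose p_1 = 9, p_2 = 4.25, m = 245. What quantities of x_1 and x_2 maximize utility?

x_1* = 14.2716, x_2* = 27.4248

MU_x_1 = 8/√x_1, MU_x_2 = 1. Tangency: 8/√x_1 = p_1/p_2.
Solve: √x_1 = 8·p_2/p_1, so x_1*(p_1,p_2) = (8·p_2/p_1)², and x_2* = (m − p_1·x_1*)/p_2.
Plugging in: x_1* = (8·4.25/9)² = 14.2716, x_2* = 27.4248.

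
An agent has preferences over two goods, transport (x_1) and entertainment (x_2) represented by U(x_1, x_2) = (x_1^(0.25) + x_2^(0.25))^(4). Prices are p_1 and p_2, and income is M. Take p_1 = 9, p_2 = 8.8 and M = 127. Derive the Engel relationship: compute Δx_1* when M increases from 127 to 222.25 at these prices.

Δx_1* = 5.2718

From the CES first-order condition, (x_2/x_1)^(0.75) = p_1/p_2.
Solve for the ratio: x_2/x_1 = [p_1/p_2]^(4/3).
Substitute x_2 = (x_2/x_1)·x_1 into the budget: x_1* = M/(p_1 + p_2·(x_2/x_1)).
Numerically x_2/x_1 = 1.030417, so x_1* = 127/(9 + 8.8·1.030417) = 7.0291.
At M' = 222.25: x_1* = 12.301. Change: 12.301 − 7.0291 = 5.2718.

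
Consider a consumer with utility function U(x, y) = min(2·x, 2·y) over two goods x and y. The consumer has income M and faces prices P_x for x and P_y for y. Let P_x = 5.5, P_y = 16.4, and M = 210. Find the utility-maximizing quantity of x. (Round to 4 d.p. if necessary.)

x* = 9.589

Demand: x*(P_x,P_y,M) = 2·M/(2·P_x + 2·P_y), y* = 2·M/(2·P_x + 2·P_y).
Here 2·5.5 + 2·16.4 = 43.8, giving x* = 9.589.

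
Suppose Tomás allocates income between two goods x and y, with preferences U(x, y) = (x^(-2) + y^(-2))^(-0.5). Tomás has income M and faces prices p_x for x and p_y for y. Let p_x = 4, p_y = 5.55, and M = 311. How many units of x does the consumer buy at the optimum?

With the ratio pinned down, the budget gives x* = M/(p_x + p_y·(y/x)) and y* = (y/x)·x*.
Numerically y/x = 0.89658, so x* = 311/(4 + 5.55·0.89658) = 34.6479.

x* = 34.6479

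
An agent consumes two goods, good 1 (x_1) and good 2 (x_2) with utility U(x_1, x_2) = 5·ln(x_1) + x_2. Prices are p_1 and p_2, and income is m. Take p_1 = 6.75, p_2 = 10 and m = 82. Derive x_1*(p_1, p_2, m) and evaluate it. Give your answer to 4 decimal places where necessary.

MU_x_1 = 5/x_1, MU_x_2 = 1. Tangency: 5/x_1 = p_1/p_2.
So x_1*(p_1,p_2) = 5·p_2/p_1, independent of income; and x_2* = (m − 5·p_2)/p_2.
At the given prices: x_1* = 5·10/6.75 = 7.4074.

x_1* = 7.4074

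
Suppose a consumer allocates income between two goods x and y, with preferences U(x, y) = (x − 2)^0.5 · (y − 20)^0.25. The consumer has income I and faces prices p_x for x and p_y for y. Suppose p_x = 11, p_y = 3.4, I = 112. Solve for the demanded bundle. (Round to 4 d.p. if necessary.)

x* = 3.3333, y* = 22.1569

MRS = 2·(y−20)/(x−2). Tangency with p_x/p_y gives y−20 = (1/2)·(p_x/p_y)·(x−2).
After buying the subsistence bundle (2, 20), a share 2/3 of the remaining income goes to x: x* = 2 + 2/3·(I − 2p_x − 20p_y)/p_x.
Discretionary income = 112 − 2·11 − 20·3.4 = 22; x* = 2 + 2/3·22/11 = 3.3333; y* = 20 + 1/3·22/3.4 = 22.1569.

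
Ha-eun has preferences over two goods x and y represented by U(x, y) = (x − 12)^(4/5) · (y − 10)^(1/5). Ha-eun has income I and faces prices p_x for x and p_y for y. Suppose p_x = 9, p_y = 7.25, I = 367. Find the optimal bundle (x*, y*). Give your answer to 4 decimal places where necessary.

Let x' = x−12, y' = y−10. MRS = 4·y'/x' = p_x/p_y.
After buying the subsistence bundle (12, 10), a share 0.8 of the remaining income goes to x: x* = 12 + 0.8·(I − 12p_x − 10p_y)/p_x.
Discretionary income = 367 − 12·9 − 10·7.25 = 186.5; x* = 12 + 0.8·186.5/9 = 28.5778; y* = 10 + 0.2·186.5/7.25 = 15.1448.

x* = 28.5778, y* = 15.1448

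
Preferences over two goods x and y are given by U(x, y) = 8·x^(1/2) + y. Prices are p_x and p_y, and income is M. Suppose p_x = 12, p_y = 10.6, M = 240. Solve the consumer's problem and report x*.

x* = 12.4844

MU_x = 4/√x, MU_y = 1. Tangency: 4/√x = p_x/p_y.
Solve: √x = 4·p_y/p_x, so x*(p_x,p_y) = (4·p_y/p_x)², and y* = (M − p_x·x*)/p_y.
Plugging in: x* = (4·10.6/12)² = 12.4844.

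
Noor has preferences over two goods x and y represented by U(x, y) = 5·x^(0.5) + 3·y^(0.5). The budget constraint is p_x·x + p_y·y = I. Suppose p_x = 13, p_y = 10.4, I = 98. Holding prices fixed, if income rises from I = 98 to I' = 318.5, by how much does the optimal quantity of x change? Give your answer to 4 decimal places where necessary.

Δx* = 11.6976

From the CES first-order condition, (5/3)·(y/x)^(0.5) = p_x/p_y.
Hence y/x = ((3/5)·p_x/p_y)^(1/(0.5)), i.e. raised to the 2 power.
Substitute y = (y/x)·x into the budget: x* = I/(p_x + p_y·(y/x)).
Numerically y/x = 0.5625, so x* = 98/(13 + 10.4·0.5625) = 5.1989.
At I' = 318.5: x* = 16.8966. Change: 16.8966 − 5.1989 = 11.6976.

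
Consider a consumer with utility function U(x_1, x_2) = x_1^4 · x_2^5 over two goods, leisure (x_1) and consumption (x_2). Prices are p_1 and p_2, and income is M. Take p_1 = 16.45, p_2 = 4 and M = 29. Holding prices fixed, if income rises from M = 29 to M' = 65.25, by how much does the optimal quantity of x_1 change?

MU_x_1/MU_x_2 = (4·x_2)/(5·x_1); tangency sets this equal to p_1/p_2.
So 4·p_2·x_2 = 5·p_1·x_1; combined with the budget, a share 4/9 of income goes to x_1.
Demand: x_1*(p_1,p_2,M) = 4/9·M/p_1 and x_2* = 5/9·M/p_2.
At p_1=16.45, p_2=4, M=29: x_1* = 4/9·29/16.45 = 0.7835.
At M' = 65.25: x_1* = 1.7629. Change: 1.7629 − 0.7835 = 0.9794.

Δx_1* = 0.9794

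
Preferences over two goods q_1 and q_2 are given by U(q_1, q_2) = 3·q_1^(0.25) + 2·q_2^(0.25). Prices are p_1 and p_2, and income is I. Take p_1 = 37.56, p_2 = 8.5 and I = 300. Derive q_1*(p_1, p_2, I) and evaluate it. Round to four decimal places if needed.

q_1* = 4.0841

MU_q_1 ∝ 3·q_1^(-0.75), MU_q_2 ∝ 2·q_2^(-0.75), so MRS = (3/2)·(q_2/q_1)^(0.75) = p_1/p_2.
Solve for the ratio: q_2/q_1 = [(2/3)·p_1/p_2]^(4/3).
With the ratio pinned down, the budget gives q_1* = I/(p_1 + p_2·(q_2/q_1)) and q_2* = (q_2/q_1)·q_1*.
Numerically q_2/q_1 = 4.222995, so q_1* = 300/(37.56 + 8.5·4.222995) = 4.0841.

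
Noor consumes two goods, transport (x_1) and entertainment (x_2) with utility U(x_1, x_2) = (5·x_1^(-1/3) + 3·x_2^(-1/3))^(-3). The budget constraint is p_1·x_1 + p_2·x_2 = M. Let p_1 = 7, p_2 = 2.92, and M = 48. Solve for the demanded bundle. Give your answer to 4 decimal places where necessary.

x_1* = 4.43, x_2* = 5.8184

From the CES first-order condition, (5/3)·(x_2/x_1)^(4/3) = p_1/p_2.
Solve for the ratio: x_2/x_1 = [(3/5)·p_1/p_2]^(0.75).
Substitute x_2 = (x_2/x_1)·x_1 into the budget: x_1* = M/(p_1 + p_2·(x_2/x_1)).
Numerically x_2/x_1 = 1.313409, so x_1* = 48/(7 + 2.92·1.313409) = 4.43 and x_2* = 1.313409·4.43 = 5.8184.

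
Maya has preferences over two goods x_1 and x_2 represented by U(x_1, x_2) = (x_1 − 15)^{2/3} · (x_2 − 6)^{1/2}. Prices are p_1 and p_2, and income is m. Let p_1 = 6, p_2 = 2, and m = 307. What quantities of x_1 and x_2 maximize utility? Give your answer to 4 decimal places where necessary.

x_1* = 34.5238, x_2* = 49.9286

Let x_1' = x_1−15, x_2' = x_2−6. MRS = (4/3)·x_2'/x_1' = p_1/p_2.
After buying the subsistence bundle (15, 6), a share 4/7 of the remaining income goes to x_1: x_1* = 15 + 4/7·(m − 15p_1 − 6p_2)/p_1.
Discretionary income = 307 − 15·6 − 6·2 = 205; x_1* = 15 + 4/7·205/6 = 34.5238; x_2* = 6 + 3/7·205/2 = 49.9286.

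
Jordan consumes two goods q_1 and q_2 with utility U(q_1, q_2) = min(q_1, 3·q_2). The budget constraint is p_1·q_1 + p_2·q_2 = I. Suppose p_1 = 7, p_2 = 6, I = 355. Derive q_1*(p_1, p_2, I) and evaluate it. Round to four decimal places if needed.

q_1* = 39.4444

Leontief preferences: the optimum is at the kink where q_1/3 = q_2/1, i.e. q_2 = (1/3)·q_1.
Budget: p_1·q_1 + p_2·(1/3)·q_1 = I, so (3·p_1 + p_2)·q_1 = 3·I.
Demand: q_1*(p_1,p_2,I) = 3·I/(3·p_1 + p_2), q_2* = I/(3·p_1 + p_2).
Here 3·7 + 6 = 27, giving q_1* = 39.4444.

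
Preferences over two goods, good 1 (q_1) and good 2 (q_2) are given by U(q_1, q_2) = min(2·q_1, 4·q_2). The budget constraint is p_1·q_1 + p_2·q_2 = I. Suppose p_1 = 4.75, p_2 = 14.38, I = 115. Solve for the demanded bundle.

q_1* = 9.6315, q_2* = 4.8157

Here 4·4.75 + 2·14.38 = 47.76, giving q_1* = 9.6315 and q_2* = 4.8157.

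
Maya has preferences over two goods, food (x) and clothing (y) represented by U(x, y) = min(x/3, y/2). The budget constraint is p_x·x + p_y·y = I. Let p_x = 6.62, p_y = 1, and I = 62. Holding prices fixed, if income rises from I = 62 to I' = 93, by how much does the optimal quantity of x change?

Δx* = 4.2543

With perfect complements, no substitution: consume in ratio x:y = 3:2.
Budget: p_x·x + p_y·(2/3)·x = I, so (3·p_x + 2·p_y)·x = 3·I.
Demand: x*(p_x,p_y,I) = 3·I/(3·p_x + 2·p_y), y* = 2·I/(3·p_x + 2·p_y).
Here 3·6.62 + 2·1 = 21.86, giving x* = 8.5087.
At I' = 93: x* = 12.763. Change: 12.763 − 8.5087 = 4.2543.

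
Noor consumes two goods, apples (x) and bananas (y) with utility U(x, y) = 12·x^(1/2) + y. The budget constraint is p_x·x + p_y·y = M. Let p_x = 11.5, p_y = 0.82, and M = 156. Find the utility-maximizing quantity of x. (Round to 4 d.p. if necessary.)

x* = 0.183

Solve: √x = 6·p_y/p_x, so x*(p_x,p_y) = (6·p_y/p_x)², and y* = (M − p_x·x*)/p_y.
Plugging in: x* = (6·0.82/11.5)² = 0.183.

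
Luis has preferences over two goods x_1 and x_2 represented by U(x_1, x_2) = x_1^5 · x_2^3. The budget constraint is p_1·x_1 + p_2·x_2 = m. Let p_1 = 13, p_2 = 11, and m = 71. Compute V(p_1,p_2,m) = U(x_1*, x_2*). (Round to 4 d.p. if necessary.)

V = 6571.5204

Tangency: MRS = (5/3)·x_2/x_1 = p_1/p_2.
Rearranging, p_2·x_2 = (3/5)·p_1·x_1. Substituting into the budget gives p_1·x_1·(1 + (3/5)) = m.
Demand: x_1*(p_1,p_2,m) = 0.625·m/p_1 and x_2* = 0.375·m/p_2.
At p_1=13, p_2=11, m=71: x_1* = 0.625·71/13 = 3.4135, x_2* = 2.4205.
Utility at the optimum: U(3.4135, 2.4205) = 6571.5204.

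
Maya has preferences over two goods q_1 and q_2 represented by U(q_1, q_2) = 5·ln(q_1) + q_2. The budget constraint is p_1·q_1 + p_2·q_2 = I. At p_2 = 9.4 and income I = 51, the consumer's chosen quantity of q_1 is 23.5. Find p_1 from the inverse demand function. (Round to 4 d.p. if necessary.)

Set MRS = p_1/p_2: (5/q_1)/1 = p_1/p_2.
So q_1*(p_1,p_2) = 5·p_2/p_1, independent of income; and q_2* = (I − 5·p_2)/p_2.
Set q_1* = 23.5 in the demand function and solve for p_1: p_1 = 2.

p_1 = 2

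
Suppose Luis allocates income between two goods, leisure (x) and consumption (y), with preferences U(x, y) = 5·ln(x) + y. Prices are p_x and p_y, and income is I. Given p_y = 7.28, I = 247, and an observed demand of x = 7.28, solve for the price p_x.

p_x = 5

MU_x = 5/x, MU_y = 1. Tangency: 5/x = p_x/p_y.
So x*(p_x,p_y) = 5·p_y/p_x, independent of income; and y* = (I − 5·p_y)/p_y.
Set x* = 7.28 in the demand function and solve for p_x: p_x = 5.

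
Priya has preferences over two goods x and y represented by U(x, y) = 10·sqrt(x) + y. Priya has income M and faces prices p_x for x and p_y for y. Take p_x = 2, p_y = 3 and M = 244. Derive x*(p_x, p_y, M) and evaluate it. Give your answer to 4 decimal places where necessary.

x* = 56.25

Plugging in: x* = (5·3/2)² = 56.25.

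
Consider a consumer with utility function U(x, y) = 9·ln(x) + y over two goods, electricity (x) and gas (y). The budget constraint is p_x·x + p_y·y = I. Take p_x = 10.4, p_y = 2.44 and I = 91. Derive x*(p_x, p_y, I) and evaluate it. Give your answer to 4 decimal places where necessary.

Set MRS = p_x/p_y: (9/x)/1 = p_x/p_y.
So x*(p_x,p_y) = 9·p_y/p_x, independent of income; and y* = (I − 9·p_y)/p_y.
At the given prices: x* = 9·2.44/10.4 = 2.1115.

x* = 2.1115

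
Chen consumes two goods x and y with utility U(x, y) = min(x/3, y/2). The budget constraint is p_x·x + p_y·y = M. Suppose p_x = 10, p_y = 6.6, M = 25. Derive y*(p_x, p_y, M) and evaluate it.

With perfect complements, no substitution: consume in ratio x:y = 3:2.
Budget: p_x·x + p_y·(2/3)·x = M, so (3·p_x + 2·p_y)·x = 3·M.
Demand: x*(p_x,p_y,M) = 3·M/(3·p_x + 2·p_y), y* = 2·M/(3·p_x + 2·p_y).
Here 3·10 + 2·6.6 = 43.2, giving y* = 1.1574.

y* = 1.1574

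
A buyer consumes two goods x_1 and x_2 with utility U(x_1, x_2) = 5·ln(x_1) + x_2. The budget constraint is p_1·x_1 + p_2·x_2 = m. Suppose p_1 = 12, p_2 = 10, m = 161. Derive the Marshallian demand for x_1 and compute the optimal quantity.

x_1* = 4.1667

MU_x_1 = 5/x_1, MU_x_2 = 1. Tangency: 5/x_1 = p_1/p_2.
So x_1*(p_1,p_2) = 5·p_2/p_1, independent of income; and x_2* = (m − 5·p_2)/p_2.
At the given prices: x_1* = 5·10/12 = 4.1667.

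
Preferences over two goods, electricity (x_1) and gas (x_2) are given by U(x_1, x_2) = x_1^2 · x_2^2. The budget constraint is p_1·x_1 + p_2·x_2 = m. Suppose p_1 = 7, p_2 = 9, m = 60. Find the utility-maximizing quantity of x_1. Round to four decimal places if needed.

x_1* = 4.2857

MU_x_1/MU_x_2 = (2·x_2)/(2·x_1); tangency sets this equal to p_1/p_2.
So 2·p_2·x_2 = 2·p_1·x_1; combined with the budget, a share 0.5 of income goes to x_1.
Demand: x_1*(p_1,p_2,m) = 0.5·m/p_1 and x_2* = 0.5·m/p_2.
At p_1=7, p_2=9, m=60: x_1* = 0.5·60/7 = 4.2857.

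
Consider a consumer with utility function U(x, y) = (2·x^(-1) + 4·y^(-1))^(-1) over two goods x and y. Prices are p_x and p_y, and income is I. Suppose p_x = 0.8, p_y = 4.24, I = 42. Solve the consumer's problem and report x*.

x* = 12.3362

From the CES first-order condition, (1/2)·(y/x)^(2) = p_x/p_y.
Solve for the ratio: y/x = [2·p_x/p_y]^(0.5).
Substitute y = (y/x)·x into the budget: x* = I/(p_x + p_y·(y/x)).
Numerically y/x = 0.614295, so x* = 42/(0.8 + 4.24·0.614295) = 12.3362.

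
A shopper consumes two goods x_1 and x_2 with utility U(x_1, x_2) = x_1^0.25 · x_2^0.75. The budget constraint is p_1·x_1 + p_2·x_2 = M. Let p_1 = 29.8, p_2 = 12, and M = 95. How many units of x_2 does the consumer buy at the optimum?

x_2* = 5.9375

Demand: x_1*(p_1,p_2,M) = 0.25·M/p_1 and x_2* = 0.75·M/p_2.
At p_1=29.8, p_2=12, M=95: x_2* = 0.75·95/12 = 5.9375.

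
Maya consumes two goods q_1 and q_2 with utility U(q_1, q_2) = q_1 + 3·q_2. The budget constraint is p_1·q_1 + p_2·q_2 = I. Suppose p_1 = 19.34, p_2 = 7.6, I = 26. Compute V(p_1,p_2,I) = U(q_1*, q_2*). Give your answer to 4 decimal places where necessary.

V = 10.2632

Linear utility — the consumer picks whichever good has higher MU/price: 1/19.34 = 0.0517 vs 3/7.6 = 0.3947.
q_2 gives more utility per dollar, so spend all income on q_2: q_2* = I/p_2, q_1* = 0.
Numerically: q_1* = 0, q_2* = 3.4211.
Utility at the optimum: U(0, 3.4211) = 10.2632.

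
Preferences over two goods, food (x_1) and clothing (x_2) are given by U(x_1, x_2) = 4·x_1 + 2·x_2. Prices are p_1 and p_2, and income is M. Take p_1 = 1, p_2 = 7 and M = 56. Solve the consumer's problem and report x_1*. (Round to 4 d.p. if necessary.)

x_1* = 56

Linear utility — the consumer picks whichever good has higher MU/price: 4/1 = 4 vs 2/7 = 0.2857.
x_1 gives more utility per dollar, so spend all income on x_1: x_1* = M/p_1, x_2* = 0.
Numerically: x_1* = 56, x_2* = 0.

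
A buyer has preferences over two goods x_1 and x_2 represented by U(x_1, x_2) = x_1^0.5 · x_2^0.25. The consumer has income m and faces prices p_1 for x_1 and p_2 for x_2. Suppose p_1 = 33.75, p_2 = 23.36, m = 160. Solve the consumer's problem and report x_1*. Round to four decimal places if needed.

x_1* = 3.1605

MU_x_1/MU_x_2 = (0.5·x_2)/(0.25·x_1); tangency sets this equal to p_1/p_2.
Rearranging, p_2·x_2 = (1/2)·p_1·x_1. Substituting into the budget gives p_1·x_1·(1 + (1/2)) = m.
Demand: x_1*(p_1,p_2,m) = 2/3·m/p_1 and x_2* = 1/3·m/p_2.
At p_1=33.75, p_2=23.36, m=160: x_1* = 2/3·160/33.75 = 3.1605.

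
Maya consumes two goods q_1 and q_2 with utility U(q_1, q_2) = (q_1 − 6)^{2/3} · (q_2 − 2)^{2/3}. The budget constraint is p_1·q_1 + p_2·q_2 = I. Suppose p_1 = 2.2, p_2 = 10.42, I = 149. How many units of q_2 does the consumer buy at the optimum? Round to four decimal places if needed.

This is Cobb-Douglas in (q_1−6, q_2−2): tangency gives 2/3·p_2·(q_2−2) = 2/3·p_1·(q_1−6).
Substituting into the budget: q_1* = 6 + 0.5·(I − 6·p_1 − 2·p_2)/p_1, and q_2* = 2 + 0.5·(…)/p_2.
Discretionary income = 149 − 6·2.2 − 2·10.42 = 114.96; q_2* = 2 + 0.5·114.96/10.42 = 7.5163.

q_2* = 7.5163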